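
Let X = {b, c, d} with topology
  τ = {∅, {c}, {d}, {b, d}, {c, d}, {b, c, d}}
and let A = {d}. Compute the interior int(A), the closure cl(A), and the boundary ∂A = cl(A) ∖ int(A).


int(A) = {d}, cl(A) = {b, d}, ∂A = {b}.

Closed sets in (X, τ) are complements of opens:
  closed(X, τ) = {∅, {b}, {c}, {b, c}, {b, d}, {b, c, d}}.
int(A) = ⋃ {U ∈ τ : U ⊆ A}. Opens contained in A: ∅, {d}.
Taking the union of these: int(A) = {d}.
cl(A) = ⋂ {C closed : A ⊆ C}. Closed sets containing A: {b, d}, {b, c, d}.
Intersecting these: cl(A) = {b, d}.
∂A = cl(A) ∖ int(A) = {b, d} ∖ {d} = {b}.


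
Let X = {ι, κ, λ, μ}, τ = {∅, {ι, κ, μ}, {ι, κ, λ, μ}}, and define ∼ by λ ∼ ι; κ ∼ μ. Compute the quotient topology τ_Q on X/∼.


X/∼ = {[ι=λ], [κ=μ]}; |τ_Q| = 2.

Equivalence classes: [ι=λ], [κ=μ].
Quotient map π: X → X/∼ sends ι ↦ [ι=λ], κ ↦ [κ=μ], λ ↦ [ι=λ], μ ↦ [κ=μ].
For each subset V ⊆ X/∼, compute π^{-1}(V) ⊆ X and check whether π^{-1}(V) ∈ τ. V is open in τ_Q iff π^{-1}(V) ∈ τ.
  V = {}: π^{-1}(V) = ∅ ∈ τ ✓.
  V = {[ι=λ]}: π^{-1}(V) = {ι, λ} ∉ τ ✗.
  V = {[κ=μ]}: π^{-1}(V) = {κ, μ} ∉ τ ✗.
  V = {[ι=λ], [κ=μ]}: π^{-1}(V) = {ι, κ, λ, μ} ∈ τ ✓.
Open sets in the quotient: τ_Q = {{}, {[ι=λ], [κ=μ]}} (2 elements).


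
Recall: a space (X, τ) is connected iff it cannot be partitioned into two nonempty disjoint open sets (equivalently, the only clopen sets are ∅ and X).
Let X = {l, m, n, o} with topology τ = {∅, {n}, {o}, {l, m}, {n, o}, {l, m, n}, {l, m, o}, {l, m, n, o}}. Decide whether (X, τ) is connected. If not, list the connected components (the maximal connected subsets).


(X, τ) is disconnected; components = [{n}, {o}, {l, m}].

Find clopen sets (U ∈ τ with X ∖ U ∈ τ):
  U = ∅, X ∖ U = {l, m, n, o} — both open, so U is clopen.
  U = {n}, X ∖ U = {l, m, o} — both open, so U is clopen.
  U = {o}, X ∖ U = {l, m, n} — both open, so U is clopen.
  U = {l, m}, X ∖ U = {n, o} — both open, so U is clopen.
  U = {n, o}, X ∖ U = {l, m} — both open, so U is clopen.
  U = {l, m, n}, X ∖ U = {o} — both open, so U is clopen.
  U = {l, m, o}, X ∖ U = {n} — both open, so U is clopen.
  U = {l, m, n, o}, X ∖ U = ∅ — both open, so U is clopen.
Nontrivial clopen(s) exist: e.g. {n}. So (X, τ) is disconnected.
Compute connected components by grouping points that agree on all clopens:
  component: {n}
  component: {o}
  component: {l, m}


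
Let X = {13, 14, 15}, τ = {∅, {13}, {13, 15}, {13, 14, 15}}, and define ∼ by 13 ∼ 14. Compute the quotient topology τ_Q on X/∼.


X/∼ = {[13=14], [15]}; |τ_Q| = 2.

Equivalence classes: [13=14], [15].
Quotient map π: X → X/∼ sends 13 ↦ [13=14], 14 ↦ [13=14], 15 ↦ [15].
For each subset V ⊆ X/∼, compute π^{-1}(V) ⊆ X and check whether π^{-1}(V) ∈ τ. V is open in τ_Q iff π^{-1}(V) ∈ τ.
  V = {}: π^{-1}(V) = ∅ ∈ τ ✓.
  V = {[13=14]}: π^{-1}(V) = {13, 14} ∉ τ ✗.
  V = {[15]}: π^{-1}(V) = {15} ∉ τ ✗.
  V = {[13=14], [15]}: π^{-1}(V) = {13, 14, 15} ∈ τ ✓.
Open sets in the quotient: τ_Q = {{}, {[13=14], [15]}} (2 elements).


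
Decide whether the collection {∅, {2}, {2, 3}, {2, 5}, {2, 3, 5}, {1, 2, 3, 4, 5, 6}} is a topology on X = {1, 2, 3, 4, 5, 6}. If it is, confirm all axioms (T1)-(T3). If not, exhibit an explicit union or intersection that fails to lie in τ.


τ IS a topology on X.

Axiom (T1): ∅ ∈ τ? Yes; X ∈ τ? Yes.
Axiom (T2/T3): check pairwise unions and intersections of members of τ.
All pairwise intersections and unions checked — each lies in τ. Therefore τ satisfies (T1), (T2), (T3): it IS a topology on X.


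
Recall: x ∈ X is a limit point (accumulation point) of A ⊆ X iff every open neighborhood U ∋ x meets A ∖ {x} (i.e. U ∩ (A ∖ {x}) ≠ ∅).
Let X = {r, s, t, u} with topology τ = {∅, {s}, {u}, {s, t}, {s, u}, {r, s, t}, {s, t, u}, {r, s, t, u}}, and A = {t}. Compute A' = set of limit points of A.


A' = {r}

For each x ∈ X, list the open sets U ∈ τ with x ∈ U, then check whether U ∩ (A ∖ {x}) ≠ ∅ for every such U.
  x = r: opens ∋ x are {r, s, t}, {r, s, t, u}; each meets A ∖ {r}, so x IS a limit point.
  x = s: open {s} ∋ x has {s} ∩ (A ∖ {s}) = ∅, so x is NOT a limit point.
  x = t: open {s, t} ∋ x has {s, t} ∩ (A ∖ {t}) = ∅, so x is NOT a limit point.
  x = u: open {u} ∋ x has {u} ∩ (A ∖ {u}) = ∅, so x is NOT a limit point.
Collecting: A' = {r}.


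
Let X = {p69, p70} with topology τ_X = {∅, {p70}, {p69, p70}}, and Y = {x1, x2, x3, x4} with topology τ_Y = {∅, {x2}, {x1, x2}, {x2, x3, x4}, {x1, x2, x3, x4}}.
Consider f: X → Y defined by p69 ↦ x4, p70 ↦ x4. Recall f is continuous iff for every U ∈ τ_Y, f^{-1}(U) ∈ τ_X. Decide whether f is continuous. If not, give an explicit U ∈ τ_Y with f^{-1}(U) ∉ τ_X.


f IS continuous.

Compute f^{-1}(U) for each U ∈ τ_Y:
  U = ∅: f^{-1}(U) = ∅ ∈ τ_X ✓.
  U = {x2}: f^{-1}(U) = ∅ ∈ τ_X ✓.
  U = {x1, x2}: f^{-1}(U) = ∅ ∈ τ_X ✓.
  U = {x2, x3, x4}: f^{-1}(U) = {p69, p70} ∈ τ_X ✓.
  U = {x1, x2, x3, x4}: f^{-1}(U) = {p69, p70} ∈ τ_X ✓.
Every preimage lies in τ_X, so f IS continuous.


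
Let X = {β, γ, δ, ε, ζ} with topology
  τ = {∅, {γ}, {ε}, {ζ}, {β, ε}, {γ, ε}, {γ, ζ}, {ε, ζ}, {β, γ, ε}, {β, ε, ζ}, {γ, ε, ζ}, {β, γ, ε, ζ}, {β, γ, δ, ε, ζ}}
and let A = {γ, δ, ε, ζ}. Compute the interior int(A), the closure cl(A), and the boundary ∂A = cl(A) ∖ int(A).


int(A) = {γ, ε, ζ}, cl(A) = {β, γ, δ, ε, ζ}, ∂A = {β, δ}.

Closed sets in (X, τ) are complements of opens:
  closed(X, τ) = {∅, {δ}, {β, δ}, {γ, δ}, {δ, ζ}, {β, γ, δ}, {β, δ, ε}, {β, δ, ζ}, {γ, δ, ζ}, {β, γ, δ, ε}, {β, γ, δ, ζ}, {β, δ, ε, ζ}, {β, γ, δ, ε, ζ}}.
int(A) = ⋃ {U ∈ τ : U ⊆ A}. Opens contained in A: ∅, {γ}, {ε}, {ζ}, {γ, ε}, {γ, ζ}, {ε, ζ}, {γ, ε, ζ}.
Taking the union of these: int(A) = {γ, ε, ζ}.
cl(A) = ⋂ {C closed : A ⊆ C}. Closed sets containing A: {β, γ, δ, ε, ζ}.
Intersecting these: cl(A) = {β, γ, δ, ε, ζ}.
∂A = cl(A) ∖ int(A) = {β, γ, δ, ε, ζ} ∖ {γ, ε, ζ} = {β, δ}.


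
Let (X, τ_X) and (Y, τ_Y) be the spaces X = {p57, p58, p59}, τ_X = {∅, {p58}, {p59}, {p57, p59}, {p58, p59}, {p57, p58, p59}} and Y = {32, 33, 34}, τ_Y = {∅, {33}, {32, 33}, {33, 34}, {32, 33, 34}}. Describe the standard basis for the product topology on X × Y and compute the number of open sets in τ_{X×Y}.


Basis B = {∅ × ∅, {p58} × {33}, {p59} × {33}, {p57, p59} × {33}, {p58} × {32, 33}, {p58} × {33, 34}, {p58, p59} × {33}, {p59} × {32, 33}, {p59} × {33, 34}, {p57, p58, p59} × {33}, {p58} × {32, 33, 34}, {p59} × {32, 33, 34}, {p57, p59} × {32, 33}, {p57, p59} × {33, 34}, {p58, p59} × {32, 33}, {p58, p59} × {33, 34}, {p57, p59} × {32, 33, 34}, {p57, p58, p59} × {32, 33}, {p57, p58, p59} × {33, 34}, {p58, p59} × {32, 33, 34}, {p57, p58, p59} × {32, 33, 34}}; |τ_{X×Y}| = 70.

Enumerate products U × V with U ∈ τ_X, V ∈ τ_Y (deduplicated):
  ∅ × ∅ = {} (∅)
  {p58} × {33} = {(p58,33)}
  {p59} × {33} = {(p59,33)}
  {p57, p59} × {33} = {(p57,33), (p59,33)}
  {p58} × {32, 33} = {(p58,32), (p58,33)}
  {p58} × {33, 34} = {(p58,33), (p58,34)}
  {p58, p59} × {33} = {(p58,33), (p59,33)}
  {p59} × {32, 33} = {(p59,32), (p59,33)}
  {p59} × {33, 34} = {(p59,33), (p59,34)}
  {p57, p58, p59} × {33} = {(p57,33), (p58,33), (p59,33)}
  {p58} × {32, 33, 34} = {(p58,32), (p58,33), (p58,34)}
  {p59} × {32, 33, 34} = {(p59,32), (p59,33), (p59,34)}
  {p57, p59} × {32, 33} = {(p57,32), (p57,33), (p59,32), (p59,33)}
  {p57, p59} × {33, 34} = {(p57,33), (p57,34), (p59,33), (p59,34)}
  {p58, p59} × {32, 33} = {(p58,32), (p58,33), (p59,32), (p59,33)}
  {p58, p59} × {33, 34} = {(p58,33), (p58,34), (p59,33), (p59,34)}
  {p57, p59} × {32, 33, 34} = {(p57,32), (p57,33), (p57,34), (p59,32), (p59,33), (p59,34)}
  {p57, p58, p59} × {32, 33} = {(p57,32), (p57,33), (p58,32), (p58,33), (p59,32), (p59,33)}
  {p57, p58, p59} × {33, 34} = {(p57,33), (p57,34), (p58,33), (p58,34), (p59,33), (p59,34)}
  {p58, p59} × {32, 33, 34} = {(p58,32), (p58,33), (p58,34), (p59,32), (p59,33), (p59,34)}
  {p57, p58, p59} × {32, 33, 34} = {(p57,32), (p57,33), (p57,34), (p58,32), (p58,33), (p58,34), (p59,32), (p59,33), (p59,34)}
These 21 distinct sets form the basis B.
Close under arbitrary unions to get τ_{X×Y}; counting gives |τ_{X×Y}| = 70.


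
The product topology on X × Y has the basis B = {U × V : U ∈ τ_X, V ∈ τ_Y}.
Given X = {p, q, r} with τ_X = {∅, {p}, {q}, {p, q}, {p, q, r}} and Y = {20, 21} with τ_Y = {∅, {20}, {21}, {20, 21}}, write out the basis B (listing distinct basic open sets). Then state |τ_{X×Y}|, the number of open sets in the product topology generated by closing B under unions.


Basis B = {∅ × ∅, {p} × {20}, {p} × {21}, {q} × {20}, {q} × {21}, {p} × {20, 21}, {p, q} × {20}, {p, q} × {21}, {q} × {20, 21}, {p, q, r} × {20}, {p, q, r} × {21}, {p, q} × {20, 21}, {p, q, r} × {20, 21}}; |τ_{X×Y}| = 25.

Enumerate products U × V with U ∈ τ_X, V ∈ τ_Y (deduplicated):
  ∅ × ∅ = {} (∅)
  {p} × {20} = {(p,20)}
  {p} × {21} = {(p,21)}
  {q} × {20} = {(q,20)}
  {q} × {21} = {(q,21)}
  {p} × {20, 21} = {(p,20), (p,21)}
  {p, q} × {20} = {(p,20), (q,20)}
  {p, q} × {21} = {(p,21), (q,21)}
  {q} × {20, 21} = {(q,20), (q,21)}
  {p, q, r} × {20} = {(p,20), (q,20), (r,20)}
  {p, q, r} × {21} = {(p,21), (q,21), (r,21)}
  {p, q} × {20, 21} = {(p,20), (p,21), (q,20), (q,21)}
  {p, q, r} × {20, 21} = {(p,20), (p,21), (q,20), (q,21), (r,20), (r,21)}
These 13 distinct sets form the basis B.
Close under arbitrary unions to get τ_{X×Y}; counting gives |τ_{X×Y}| = 25.


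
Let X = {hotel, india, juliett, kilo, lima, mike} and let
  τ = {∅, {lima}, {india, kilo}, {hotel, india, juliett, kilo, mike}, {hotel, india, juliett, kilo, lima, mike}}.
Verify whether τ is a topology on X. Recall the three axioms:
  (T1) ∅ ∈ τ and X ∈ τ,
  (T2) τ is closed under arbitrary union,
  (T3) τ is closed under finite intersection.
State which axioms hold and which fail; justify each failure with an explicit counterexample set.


τ is NOT a topology on X.

Axiom (T1): ∅ ∈ τ? Yes; X ∈ τ? Yes.
Axiom (T2/T3): check pairwise unions and intersections of members of τ.
Counterexample for (T2): {lima} ∪ {india, kilo} = {india, kilo, lima} ∉ τ. Therefore τ is NOT a topology.


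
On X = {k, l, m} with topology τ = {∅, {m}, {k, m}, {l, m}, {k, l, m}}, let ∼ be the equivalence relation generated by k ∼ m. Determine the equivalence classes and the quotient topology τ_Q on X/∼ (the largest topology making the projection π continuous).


X/∼ = {[k=m], [l]}; |τ_Q| = 3.

Equivalence classes: [k=m], [l].
Quotient map π: X → X/∼ sends k ↦ [k=m], l ↦ [l], m ↦ [k=m].
For each subset V ⊆ X/∼, compute π^{-1}(V) ⊆ X and check whether π^{-1}(V) ∈ τ. V is open in τ_Q iff π^{-1}(V) ∈ τ.
  V = {}: π^{-1}(V) = ∅ ∈ τ ✓.
  V = {[k=m]}: π^{-1}(V) = {k, m} ∈ τ ✓.
  V = {[l]}: π^{-1}(V) = {l} ∉ τ ✗.
  V = {[k=m], [l]}: π^{-1}(V) = {k, l, m} ∈ τ ✓.
Open sets in the quotient: τ_Q = {{}, {[k=m]}, {[k=m], [l]}} (3 elements).


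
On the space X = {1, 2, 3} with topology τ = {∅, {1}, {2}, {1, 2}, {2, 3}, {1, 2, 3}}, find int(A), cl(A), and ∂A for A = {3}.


int(A) = ∅, cl(A) = {3}, ∂A = {3}.

Closed sets in (X, τ) are complements of opens:
  closed(X, τ) = {∅, {1}, {3}, {1, 3}, {2, 3}, {1, 2, 3}}.
int(A) = ⋃ {U ∈ τ : U ⊆ A}. Opens contained in A: ∅.
Taking the union of these: int(A) = ∅.
cl(A) = ⋂ {C closed : A ⊆ C}. Closed sets containing A: {3}, {1, 3}, {2, 3}, {1, 2, 3}.
Intersecting these: cl(A) = {3}.
∂A = cl(A) ∖ int(A) = {3} ∖ ∅ = {3}.


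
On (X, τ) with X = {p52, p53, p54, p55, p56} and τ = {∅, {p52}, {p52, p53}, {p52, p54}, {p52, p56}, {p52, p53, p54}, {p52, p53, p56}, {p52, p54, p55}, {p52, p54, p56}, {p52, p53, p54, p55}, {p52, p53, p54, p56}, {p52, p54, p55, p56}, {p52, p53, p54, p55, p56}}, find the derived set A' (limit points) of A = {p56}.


A' = ∅

For each x ∈ X, list the open sets U ∈ τ with x ∈ U, then check whether U ∩ (A ∖ {x}) ≠ ∅ for every such U.
  x = p52: open {p52} ∋ x has {p52} ∩ (A ∖ {p52}) = ∅, so x is NOT a limit point.
  x = p53: open {p52, p53} ∋ x has {p52, p53} ∩ (A ∖ {p53}) = ∅, so x is NOT a limit point.
  x = p54: open {p52, p54} ∋ x has {p52, p54} ∩ (A ∖ {p54}) = ∅, so x is NOT a limit point.
  x = p55: open {p52, p54, p55} ∋ x has {p52, p54, p55} ∩ (A ∖ {p55}) = ∅, so x is NOT a limit point.
  x = p56: open {p52, p56} ∋ x has {p52, p56} ∩ (A ∖ {p56}) = ∅, so x is NOT a limit point.
Collecting: A' = ∅.


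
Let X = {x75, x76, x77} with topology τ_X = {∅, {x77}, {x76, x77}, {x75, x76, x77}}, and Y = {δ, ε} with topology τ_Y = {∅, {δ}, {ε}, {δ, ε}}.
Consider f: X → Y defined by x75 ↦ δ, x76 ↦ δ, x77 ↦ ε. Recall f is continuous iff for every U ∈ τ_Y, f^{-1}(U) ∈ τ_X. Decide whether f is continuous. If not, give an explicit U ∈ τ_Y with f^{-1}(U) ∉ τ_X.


f is NOT continuous.

Compute f^{-1}(U) for each U ∈ τ_Y:
  U = ∅: f^{-1}(U) = ∅ ∈ τ_X ✓.
  U = {δ}: f^{-1}(U) = {x75, x76} ∉ τ_X ✗.
  U = {ε}: f^{-1}(U) = {x77} ∈ τ_X ✓.
  U = {δ, ε}: f^{-1}(U) = {x75, x76, x77} ∈ τ_X ✓.
Found U = {δ} with f^{-1}(U) = {x75, x76} not in τ_X. Therefore f is NOT continuous.


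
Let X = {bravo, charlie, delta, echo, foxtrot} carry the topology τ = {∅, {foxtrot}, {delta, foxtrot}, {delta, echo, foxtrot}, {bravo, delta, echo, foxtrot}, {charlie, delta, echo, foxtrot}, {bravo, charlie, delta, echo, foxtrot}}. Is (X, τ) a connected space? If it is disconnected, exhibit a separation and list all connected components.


(X, τ) is connected.

Find clopen sets (U ∈ τ with X ∖ U ∈ τ):
  U = ∅, X ∖ U = {bravo, charlie, delta, echo, foxtrot} — both open, so U is clopen.
  U = {bravo, charlie, delta, echo, foxtrot}, X ∖ U = ∅ — both open, so U is clopen.
Only trivial clopens (∅ and X) exist, so (X, τ) is connected.
Compute connected components by grouping points that agree on all clopens:
  component: {bravo, charlie, delta, echo, foxtrot}


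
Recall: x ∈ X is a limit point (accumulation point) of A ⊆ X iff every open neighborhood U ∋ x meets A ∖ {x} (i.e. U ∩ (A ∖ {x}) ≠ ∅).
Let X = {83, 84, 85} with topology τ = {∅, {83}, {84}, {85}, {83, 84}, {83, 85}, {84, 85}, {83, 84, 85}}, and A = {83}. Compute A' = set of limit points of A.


A' = ∅

For each x ∈ X, list the open sets U ∈ τ with x ∈ U, then check whether U ∩ (A ∖ {x}) ≠ ∅ for every such U.
  x = 83: open {83} ∋ x has {83} ∩ (A ∖ {83}) = ∅, so x is NOT a limit point.
  x = 84: open {84} ∋ x has {84} ∩ (A ∖ {84}) = ∅, so x is NOT a limit point.
  x = 85: open {85} ∋ x has {85} ∩ (A ∖ {85}) = ∅, so x is NOT a limit point.
Collecting: A' = ∅.


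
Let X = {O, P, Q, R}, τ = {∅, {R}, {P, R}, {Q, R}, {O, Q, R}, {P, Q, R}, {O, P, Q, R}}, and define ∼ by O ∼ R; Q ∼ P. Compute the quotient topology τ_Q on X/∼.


X/∼ = {[O=R], [P=Q]}; |τ_Q| = 2.

Equivalence classes: [O=R], [P=Q].
Quotient map π: X → X/∼ sends O ↦ [O=R], P ↦ [P=Q], Q ↦ [P=Q], R ↦ [O=R].
For each subset V ⊆ X/∼, compute π^{-1}(V) ⊆ X and check whether π^{-1}(V) ∈ τ. V is open in τ_Q iff π^{-1}(V) ∈ τ.
  V = {}: π^{-1}(V) = ∅ ∈ τ ✓.
  V = {[O=R]}: π^{-1}(V) = {O, R} ∉ τ ✗.
  V = {[P=Q]}: π^{-1}(V) = {P, Q} ∉ τ ✗.
  V = {[O=R], [P=Q]}: π^{-1}(V) = {O, P, Q, R} ∈ τ ✓.
Open sets in the quotient: τ_Q = {{}, {[O=R], [P=Q]}} (2 elements).


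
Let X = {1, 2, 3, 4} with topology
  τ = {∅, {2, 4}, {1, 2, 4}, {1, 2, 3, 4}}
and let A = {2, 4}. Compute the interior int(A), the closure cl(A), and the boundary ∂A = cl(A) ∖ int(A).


int(A) = {2, 4}, cl(A) = {1, 2, 3, 4}, ∂A = {1, 3}.

Closed sets in (X, τ) are complements of opens:
  closed(X, τ) = {∅, {3}, {1, 3}, {1, 2, 3, 4}}.
int(A) = ⋃ {U ∈ τ : U ⊆ A}. Opens contained in A: ∅, {2, 4}.
Taking the union of these: int(A) = {2, 4}.
cl(A) = ⋂ {C closed : A ⊆ C}. Closed sets containing A: {1, 2, 3, 4}.
Intersecting these: cl(A) = {1, 2, 3, 4}.
∂A = cl(A) ∖ int(A) = {1, 2, 3, 4} ∖ {2, 4} = {1, 3}.


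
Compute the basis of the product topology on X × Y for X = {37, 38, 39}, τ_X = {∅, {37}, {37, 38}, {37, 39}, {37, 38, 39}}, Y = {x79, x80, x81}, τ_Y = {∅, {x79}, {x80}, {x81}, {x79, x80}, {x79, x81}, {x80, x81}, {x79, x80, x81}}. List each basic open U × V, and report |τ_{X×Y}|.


Basis B = {∅ × ∅, {37} × {x79}, {37} × {x80}, {37} × {x81}, {37} × {x79, x80}, {37} × {x79, x81}, {37, 38} × {x79}, {37, 39} × {x79}, {37} × {x80, x81}, {37, 38} × {x80}, {37, 39} × {x80}, {37, 38} × {x81}, {37, 39} × {x81}, {37} × {x79, x80, x81}, {37, 38, 39} × {x79}, {37, 38, 39} × {x80}, {37, 38, 39} × {x81}, {37, 38} × {x79, x80}, {37, 39} × {x79, x80}, {37, 38} × {x79, x81}, {37, 39} × {x79, x81}, {37, 38} × {x80, x81}, {37, 39} × {x80, x81}, {37, 38} × {x79, x80, x81}, {37, 39} × {x79, x80, x81}, {37, 38, 39} × {x79, x80}, {37, 38, 39} × {x79, x81}, {37, 38, 39} × {x80, x81}, {37, 38, 39} × {x79, x80, x81}}; |τ_{X×Y}| = 125.

Enumerate products U × V with U ∈ τ_X, V ∈ τ_Y (deduplicated):
  ∅ × ∅ = {} (∅)
  {37} × {x79} = {(37,x79)}
  {37} × {x80} = {(37,x80)}
  {37} × {x81} = {(37,x81)}
  {37} × {x79, x80} = {(37,x79), (37,x80)}
  {37} × {x79, x81} = {(37,x79), (37,x81)}
  {37, 38} × {x79} = {(37,x79), (38,x79)}
  {37, 39} × {x79} = {(37,x79), (39,x79)}
  {37} × {x80, x81} = {(37,x80), (37,x81)}
  {37, 38} × {x80} = {(37,x80), (38,x80)}
  {37, 39} × {x80} = {(37,x80), (39,x80)}
  {37, 38} × {x81} = {(37,x81), (38,x81)}
  {37, 39} × {x81} = {(37,x81), (39,x81)}
  {37} × {x79, x80, x81} = {(37,x79), (37,x80), (37,x81)}
  {37, 38, 39} × {x79} = {(37,x79), (38,x79), (39,x79)}
  {37, 38, 39} × {x80} = {(37,x80), (38,x80), (39,x80)}
  {37, 38, 39} × {x81} = {(37,x81), (38,x81), (39,x81)}
  {37, 38} × {x79, x80} = {(37,x79), (37,x80), (38,x79), (38,x80)}
  {37, 39} × {x79, x80} = {(37,x79), (37,x80), (39,x79), (39,x80)}
  {37, 38} × {x79, x81} = {(37,x79), (37,x81), (38,x79), (38,x81)}
  {37, 39} × {x79, x81} = {(37,x79), (37,x81), (39,x79), (39,x81)}
  {37, 38} × {x80, x81} = {(37,x80), (37,x81), (38,x80), (38,x81)}
  {37, 39} × {x80, x81} = {(37,x80), (37,x81), (39,x80), (39,x81)}
  {37, 38} × {x79, x80, x81} = {(37,x79), (37,x80), (37,x81), (38,x79), (38,x80), (38,x81)}
  {37, 39} × {x79, x80, x81} = {(37,x79), (37,x80), (37,x81), (39,x79), (39,x80), (39,x81)}
  {37, 38, 39} × {x79, x80} = {(37,x79), (37,x80), (38,x79), (38,x80), (39,x79), (39,x80)}
  {37, 38, 39} × {x79, x81} = {(37,x79), (37,x81), (38,x79), (38,x81), (39,x79), (39,x81)}
  {37, 38, 39} × {x80, x81} = {(37,x80), (37,x81), (38,x80), (38,x81), (39,x80), (39,x81)}
  {37, 38, 39} × {x79, x80, x81} = {(37,x79), (37,x80), (37,x81), (38,x79), (38,x80), (38,x81), (39,x79), (39,x80), (39,x81)}
These 29 distinct sets form the basis B.
Close under arbitrary unions to get τ_{X×Y}; counting gives |τ_{X×Y}| = 125.


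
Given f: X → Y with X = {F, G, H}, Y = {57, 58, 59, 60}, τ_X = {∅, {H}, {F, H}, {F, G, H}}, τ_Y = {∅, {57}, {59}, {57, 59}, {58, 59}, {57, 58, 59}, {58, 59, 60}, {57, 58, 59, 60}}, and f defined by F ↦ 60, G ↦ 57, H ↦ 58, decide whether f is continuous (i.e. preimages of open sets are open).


f is NOT continuous.

Compute f^{-1}(U) for each U ∈ τ_Y:
  U = ∅: f^{-1}(U) = ∅ ∈ τ_X ✓.
  U = {57}: f^{-1}(U) = {G} ∉ τ_X ✗.
  U = {59}: f^{-1}(U) = ∅ ∈ τ_X ✓.
  U = {57, 59}: f^{-1}(U) = {G} ∉ τ_X ✗.
  U = {58, 59}: f^{-1}(U) = {H} ∈ τ_X ✓.
  U = {57, 58, 59}: f^{-1}(U) = {G, H} ∉ τ_X ✗.
  U = {58, 59, 60}: f^{-1}(U) = {F, H} ∈ τ_X ✓.
  U = {57, 58, 59, 60}: f^{-1}(U) = {F, G, H} ∈ τ_X ✓.
Found U = {57} with f^{-1}(U) = {G} not in τ_X. Therefore f is NOT continuous.


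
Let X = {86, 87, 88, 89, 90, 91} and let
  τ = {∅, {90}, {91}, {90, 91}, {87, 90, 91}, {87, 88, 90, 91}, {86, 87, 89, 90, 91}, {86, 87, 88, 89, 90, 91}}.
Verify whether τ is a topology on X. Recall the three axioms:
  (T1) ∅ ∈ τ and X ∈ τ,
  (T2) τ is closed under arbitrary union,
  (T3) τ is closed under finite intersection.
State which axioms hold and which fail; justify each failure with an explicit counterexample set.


τ IS a topology on X.

Axiom (T1): ∅ ∈ τ? Yes; X ∈ τ? Yes.
Axiom (T2/T3): check pairwise unions and intersections of members of τ.
All pairwise intersections and unions checked — each lies in τ. Therefore τ satisfies (T1), (T2), (T3): it IS a topology on X.


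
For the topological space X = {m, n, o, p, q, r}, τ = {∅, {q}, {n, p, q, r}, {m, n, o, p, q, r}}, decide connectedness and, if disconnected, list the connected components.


(X, τ) is connected.

Find clopen sets (U ∈ τ with X ∖ U ∈ τ):
  U = ∅, X ∖ U = {m, n, o, p, q, r} — both open, so U is clopen.
  U = {m, n, o, p, q, r}, X ∖ U = ∅ — both open, so U is clopen.
Only trivial clopens (∅ and X) exist, so (X, τ) is connected.
Compute connected components by grouping points that agree on all clopens:
  component: {m, n, o, p, q, r}


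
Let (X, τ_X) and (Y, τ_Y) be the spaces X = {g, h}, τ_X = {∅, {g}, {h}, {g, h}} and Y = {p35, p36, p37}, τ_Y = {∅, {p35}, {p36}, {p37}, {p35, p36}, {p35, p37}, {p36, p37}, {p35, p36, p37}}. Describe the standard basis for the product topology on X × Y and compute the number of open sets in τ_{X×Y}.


Basis B = {∅ × ∅, {g} × {p35}, {g} × {p36}, {g} × {p37}, {h} × {p35}, {h} × {p36}, {h} × {p37}, {g} × {p35, p36}, {g} × {p35, p37}, {g, h} × {p35}, {g} × {p36, p37}, {g, h} × {p36}, {g, h} × {p37}, {h} × {p35, p36}, {h} × {p35, p37}, {h} × {p36, p37}, {g} × {p35, p36, p37}, {h} × {p35, p36, p37}, {g, h} × {p35, p36}, {g, h} × {p35, p37}, {g, h} × {p36, p37}, {g, h} × {p35, p36, p37}}; |τ_{X×Y}| = 64.

Enumerate products U × V with U ∈ τ_X, V ∈ τ_Y (deduplicated):
  ∅ × ∅ = {} (∅)
  {g} × {p35} = {(g,p35)}
  {g} × {p36} = {(g,p36)}
  {g} × {p37} = {(g,p37)}
  {h} × {p35} = {(h,p35)}
  {h} × {p36} = {(h,p36)}
  {h} × {p37} = {(h,p37)}
  {g} × {p35, p36} = {(g,p35), (g,p36)}
  {g} × {p35, p37} = {(g,p35), (g,p37)}
  {g, h} × {p35} = {(g,p35), (h,p35)}
  {g} × {p36, p37} = {(g,p36), (g,p37)}
  {g, h} × {p36} = {(g,p36), (h,p36)}
  {g, h} × {p37} = {(g,p37), (h,p37)}
  {h} × {p35, p36} = {(h,p35), (h,p36)}
  {h} × {p35, p37} = {(h,p35), (h,p37)}
  {h} × {p36, p37} = {(h,p36), (h,p37)}
  {g} × {p35, p36, p37} = {(g,p35), (g,p36), (g,p37)}
  {h} × {p35, p36, p37} = {(h,p35), (h,p36), (h,p37)}
  {g, h} × {p35, p36} = {(g,p35), (g,p36), (h,p35), (h,p36)}
  {g, h} × {p35, p37} = {(g,p35), (g,p37), (h,p35), (h,p37)}
  {g, h} × {p36, p37} = {(g,p36), (g,p37), (h,p36), (h,p37)}
  {g, h} × {p35, p36, p37} = {(g,p35), (g,p36), (g,p37), (h,p35), (h,p36), (h,p37)}
These 22 distinct sets form the basis B.
Close under arbitrary unions to get τ_{X×Y}; counting gives |τ_{X×Y}| = 64.


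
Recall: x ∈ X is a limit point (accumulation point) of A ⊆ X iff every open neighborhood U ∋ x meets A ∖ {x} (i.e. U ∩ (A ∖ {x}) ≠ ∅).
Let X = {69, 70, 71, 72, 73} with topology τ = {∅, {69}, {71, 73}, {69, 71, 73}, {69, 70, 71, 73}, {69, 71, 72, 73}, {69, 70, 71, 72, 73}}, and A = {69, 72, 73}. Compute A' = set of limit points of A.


A' = {70, 71, 72}

For each x ∈ X, list the open sets U ∈ τ with x ∈ U, then check whether U ∩ (A ∖ {x}) ≠ ∅ for every such U.
  x = 69: open {69} ∋ x has {69} ∩ (A ∖ {69}) = ∅, so x is NOT a limit point.
  x = 70: opens ∋ x are {69, 70, 71, 73}, {69, 70, 71, 72, 73}; each meets A ∖ {70}, so x IS a limit point.
  x = 71: opens ∋ x are {71, 73}, {69, 71, 73}, {69, 70, 71, 73}, {69, 71, 72, 73}, {69, 70, 71, 72, 73}; each meets A ∖ {71}, so x IS a limit point.
  x = 72: opens ∋ x are {69, 71, 72, 73}, {69, 70, 71, 72, 73}; each meets A ∖ {72}, so x IS a limit point.
  x = 73: open {71, 73} ∋ x has {71, 73} ∩ (A ∖ {73}) = ∅, so x is NOT a limit point.
Collecting: A' = {70, 71, 72}.


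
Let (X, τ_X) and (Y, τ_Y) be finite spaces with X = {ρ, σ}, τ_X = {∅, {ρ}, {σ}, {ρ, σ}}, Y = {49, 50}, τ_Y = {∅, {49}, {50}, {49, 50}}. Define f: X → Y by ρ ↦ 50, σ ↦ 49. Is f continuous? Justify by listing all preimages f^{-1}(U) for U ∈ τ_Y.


f IS continuous.

Compute f^{-1}(U) for each U ∈ τ_Y:
  U = ∅: f^{-1}(U) = ∅ ∈ τ_X ✓.
  U = {49}: f^{-1}(U) = {σ} ∈ τ_X ✓.
  U = {50}: f^{-1}(U) = {ρ} ∈ τ_X ✓.
  U = {49, 50}: f^{-1}(U) = {ρ, σ} ∈ τ_X ✓.
Every preimage lies in τ_X, so f IS continuous.


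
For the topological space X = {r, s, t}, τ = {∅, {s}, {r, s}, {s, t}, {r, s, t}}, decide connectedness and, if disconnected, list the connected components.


(X, τ) is connected.

Find clopen sets (U ∈ τ with X ∖ U ∈ τ):
  U = ∅, X ∖ U = {r, s, t} — both open, so U is clopen.
  U = {r, s, t}, X ∖ U = ∅ — both open, so U is clopen.
Only trivial clopens (∅ and X) exist, so (X, τ) is connected.
Compute connected components by grouping points that agree on all clopens:
  component: {r, s, t}


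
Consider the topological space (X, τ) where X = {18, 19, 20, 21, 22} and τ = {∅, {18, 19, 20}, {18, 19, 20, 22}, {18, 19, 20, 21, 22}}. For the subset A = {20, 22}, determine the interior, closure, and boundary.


int(A) = ∅, cl(A) = {18, 19, 20, 21, 22}, ∂A = {18, 19, 20, 21, 22}.

Closed sets in (X, τ) are complements of opens:
  closed(X, τ) = {∅, {21}, {21, 22}, {18, 19, 20, 21, 22}}.
int(A) = ⋃ {U ∈ τ : U ⊆ A}. Opens contained in A: ∅.
Taking the union of these: int(A) = ∅.
cl(A) = ⋂ {C closed : A ⊆ C}. Closed sets containing A: {18, 19, 20, 21, 22}.
Intersecting these: cl(A) = {18, 19, 20, 21, 22}.
∂A = cl(A) ∖ int(A) = {18, 19, 20, 21, 22} ∖ ∅ = {18, 19, 20, 21, 22}.


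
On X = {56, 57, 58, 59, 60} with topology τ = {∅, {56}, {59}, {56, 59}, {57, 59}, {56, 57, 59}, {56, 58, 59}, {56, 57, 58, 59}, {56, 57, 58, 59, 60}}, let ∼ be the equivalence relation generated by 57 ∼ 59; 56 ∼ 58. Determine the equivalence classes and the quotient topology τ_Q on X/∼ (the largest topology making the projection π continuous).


X/∼ = {[56=58], [57=59], [60]}; |τ_Q| = 4.

Equivalence classes: [56=58], [57=59], [60].
Quotient map π: X → X/∼ sends 56 ↦ [56=58], 57 ↦ [57=59], 58 ↦ [56=58], 59 ↦ [57=59], 60 ↦ [60].
For each subset V ⊆ X/∼, compute π^{-1}(V) ⊆ X and check whether π^{-1}(V) ∈ τ. V is open in τ_Q iff π^{-1}(V) ∈ τ.
  V = {}: π^{-1}(V) = ∅ ∈ τ ✓.
  V = {[56=58]}: π^{-1}(V) = {56, 58} ∉ τ ✗.
  V = {[57=59]}: π^{-1}(V) = {57, 59} ∈ τ ✓.
  V = {[56=58], [57=59]}: π^{-1}(V) = {56, 57, 58, 59} ∈ τ ✓.
  V = {[60]}: π^{-1}(V) = {60} ∉ τ ✗.
  V = {[56=58], [60]}: π^{-1}(V) = {56, 58, 60} ∉ τ ✗.
  V = {[57=59], [60]}: π^{-1}(V) = {57, 59, 60} ∉ τ ✗.
  V = {[56=58], [57=59], [60]}: π^{-1}(V) = {56, 57, 58, 59, 60} ∈ τ ✓.
Open sets in the quotient: τ_Q = {{}, {[57=59]}, {[56=58], [57=59]}, {[56=58], [57=59], [60]}} (4 elements).


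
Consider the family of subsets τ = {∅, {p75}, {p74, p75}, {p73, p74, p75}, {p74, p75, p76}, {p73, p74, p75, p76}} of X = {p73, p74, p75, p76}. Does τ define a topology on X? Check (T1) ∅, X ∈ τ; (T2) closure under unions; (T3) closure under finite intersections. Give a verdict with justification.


τ IS a topology on X.

Axiom (T1): ∅ ∈ τ? Yes; X ∈ τ? Yes.
Axiom (T2/T3): check pairwise unions and intersections of members of τ.
All pairwise intersections and unions checked — each lies in τ. Therefore τ satisfies (T1), (T2), (T3): it IS a topology on X.


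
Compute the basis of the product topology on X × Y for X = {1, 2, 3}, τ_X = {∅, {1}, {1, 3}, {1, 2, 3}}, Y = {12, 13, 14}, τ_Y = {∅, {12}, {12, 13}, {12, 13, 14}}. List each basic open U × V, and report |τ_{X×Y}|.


Basis B = {∅ × ∅, {1} × {12}, {1} × {12, 13}, {1, 3} × {12}, {1} × {12, 13, 14}, {1, 2, 3} × {12}, {1, 3} × {12, 13}, {1, 3} × {12, 13, 14}, {1, 2, 3} × {12, 13}, {1, 2, 3} × {12, 13, 14}}; |τ_{X×Y}| = 20.

Enumerate products U × V with U ∈ τ_X, V ∈ τ_Y (deduplicated):
  ∅ × ∅ = {} (∅)
  {1} × {12} = {(1,12)}
  {1} × {12, 13} = {(1,12), (1,13)}
  {1, 3} × {12} = {(1,12), (3,12)}
  {1} × {12, 13, 14} = {(1,12), (1,13), (1,14)}
  {1, 2, 3} × {12} = {(1,12), (2,12), (3,12)}
  {1, 3} × {12, 13} = {(1,12), (1,13), (3,12), (3,13)}
  {1, 3} × {12, 13, 14} = {(1,12), (1,13), (1,14), (3,12), (3,13), (3,14)}
  {1, 2, 3} × {12, 13} = {(1,12), (1,13), (2,12), (2,13), (3,12), (3,13)}
  {1, 2, 3} × {12, 13, 14} = {(1,12), (1,13), (1,14), (2,12), (2,13), (2,14), (3,12), (3,13), (3,14)}
These 10 distinct sets form the basis B.
Close under arbitrary unions to get τ_{X×Y}; counting gives |τ_{X×Y}| = 20.


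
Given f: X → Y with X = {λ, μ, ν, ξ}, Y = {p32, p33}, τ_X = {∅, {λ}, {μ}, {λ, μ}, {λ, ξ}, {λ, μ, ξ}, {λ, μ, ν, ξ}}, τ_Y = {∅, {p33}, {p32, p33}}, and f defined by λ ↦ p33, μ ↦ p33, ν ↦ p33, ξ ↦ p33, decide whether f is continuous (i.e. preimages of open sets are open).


f IS continuous.

Compute f^{-1}(U) for each U ∈ τ_Y:
  U = ∅: f^{-1}(U) = ∅ ∈ τ_X ✓.
  U = {p33}: f^{-1}(U) = {λ, μ, ν, ξ} ∈ τ_X ✓.
  U = {p32, p33}: f^{-1}(U) = {λ, μ, ν, ξ} ∈ τ_X ✓.
Every preimage lies in τ_X, so f IS continuous.


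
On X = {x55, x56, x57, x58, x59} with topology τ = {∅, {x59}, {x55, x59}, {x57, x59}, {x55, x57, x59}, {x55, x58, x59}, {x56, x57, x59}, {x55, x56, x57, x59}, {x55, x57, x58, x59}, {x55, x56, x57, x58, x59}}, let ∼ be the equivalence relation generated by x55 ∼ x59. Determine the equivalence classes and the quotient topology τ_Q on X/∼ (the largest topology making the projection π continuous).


X/∼ = {[x55=x59], [x56], [x57], [x58]}; |τ_Q| = 7.

Equivalence classes: [x55=x59], [x56], [x57], [x58].
Quotient map π: X → X/∼ sends x55 ↦ [x55=x59], x56 ↦ [x56], x57 ↦ [x57], x58 ↦ [x58], x59 ↦ [x55=x59].
For each subset V ⊆ X/∼, compute π^{-1}(V) ⊆ X and check whether π^{-1}(V) ∈ τ. V is open in τ_Q iff π^{-1}(V) ∈ τ.
  V = {}: π^{-1}(V) = ∅ ∈ τ ✓.
  V = {[x55=x59]}: π^{-1}(V) = {x55, x59} ∈ τ ✓.
  V = {[x56]}: π^{-1}(V) = {x56} ∉ τ ✗.
  V = {[x55=x59], [x56]}: π^{-1}(V) = {x55, x56, x59} ∉ τ ✗.
  V = {[x57]}: π^{-1}(V) = {x57} ∉ τ ✗.
  V = {[x55=x59], [x57]}: π^{-1}(V) = {x55, x57, x59} ∈ τ ✓.
  V = {[x56], [x57]}: π^{-1}(V) = {x56, x57} ∉ τ ✗.
  V = {[x55=x59], [x56], [x57]}: π^{-1}(V) = {x55, x56, x57, x59} ∈ τ ✓.
  V = {[x58]}: π^{-1}(V) = {x58} ∉ τ ✗.
  V = {[x55=x59], [x58]}: π^{-1}(V) = {x55, x58, x59} ∈ τ ✓.
  V = {[x56], [x58]}: π^{-1}(V) = {x56, x58} ∉ τ ✗.
  V = {[x55=x59], [x56], [x58]}: π^{-1}(V) = {x55, x56, x58, x59} ∉ τ ✗.
  V = {[x57], [x58]}: π^{-1}(V) = {x57, x58} ∉ τ ✗.
  V = {[x55=x59], [x57], [x58]}: π^{-1}(V) = {x55, x57, x58, x59} ∈ τ ✓.
  V = {[x56], [x57], [x58]}: π^{-1}(V) = {x56, x57, x58} ∉ τ ✗.
  V = {[x55=x59], [x56], [x57], [x58]}: π^{-1}(V) = {x55, x56, x57, x58, x59} ∈ τ ✓.
Open sets in the quotient: τ_Q = {{}, {[x55=x59]}, {[x55=x59], [x57]}, {[x55=x59], [x56], [x57]}, {[x55=x59], [x58]}, {[x55=x59], [x57], [x58]}, {[x55=x59], [x56], [x57], [x58]}} (7 elements).


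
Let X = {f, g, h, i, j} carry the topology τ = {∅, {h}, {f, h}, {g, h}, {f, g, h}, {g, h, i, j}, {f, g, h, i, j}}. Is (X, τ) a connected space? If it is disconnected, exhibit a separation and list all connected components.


(X, τ) is connected.

Find clopen sets (U ∈ τ with X ∖ U ∈ τ):
  U = ∅, X ∖ U = {f, g, h, i, j} — both open, so U is clopen.
  U = {f, g, h, i, j}, X ∖ U = ∅ — both open, so U is clopen.
Only trivial clopens (∅ and X) exist, so (X, τ) is connected.
Compute connected components by grouping points that agree on all clopens:
  component: {f, g, h, i, j}


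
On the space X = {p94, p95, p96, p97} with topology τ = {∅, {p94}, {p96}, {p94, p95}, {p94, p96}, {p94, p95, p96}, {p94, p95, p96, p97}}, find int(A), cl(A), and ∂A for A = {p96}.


int(A) = {p96}, cl(A) = {p96, p97}, ∂A = {p97}.

Closed sets in (X, τ) are complements of opens:
  closed(X, τ) = {∅, {p97}, {p95, p97}, {p96, p97}, {p94, p95, p97}, {p95, p96, p97}, {p94, p95, p96, p97}}.
int(A) = ⋃ {U ∈ τ : U ⊆ A}. Opens contained in A: ∅, {p96}.
Taking the union of these: int(A) = {p96}.
cl(A) = ⋂ {C closed : A ⊆ C}. Closed sets containing A: {p96, p97}, {p95, p96, p97}, {p94, p95, p96, p97}.
Intersecting these: cl(A) = {p96, p97}.
∂A = cl(A) ∖ int(A) = {p96, p97} ∖ {p96} = {p97}.


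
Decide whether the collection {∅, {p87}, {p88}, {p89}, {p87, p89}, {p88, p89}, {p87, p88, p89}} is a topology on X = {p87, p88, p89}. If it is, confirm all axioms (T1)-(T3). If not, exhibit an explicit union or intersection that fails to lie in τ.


τ is NOT a topology on X.

Axiom (T1): ∅ ∈ τ? Yes; X ∈ τ? Yes.
Axiom (T2/T3): check pairwise unions and intersections of members of τ.
Counterexample for (T2): {p87} ∪ {p88} = {p87, p88} ∉ τ. Therefore τ is NOT a topology.


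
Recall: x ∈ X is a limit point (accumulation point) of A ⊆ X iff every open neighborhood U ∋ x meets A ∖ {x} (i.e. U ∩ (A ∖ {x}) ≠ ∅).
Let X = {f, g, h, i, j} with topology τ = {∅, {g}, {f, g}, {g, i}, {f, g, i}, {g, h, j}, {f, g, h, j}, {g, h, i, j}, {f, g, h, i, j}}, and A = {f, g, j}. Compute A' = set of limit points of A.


A' = {f, h, i, j}

For each x ∈ X, list the open sets U ∈ τ with x ∈ U, then check whether U ∩ (A ∖ {x}) ≠ ∅ for every such U.
  x = f: opens ∋ x are {f, g}, {f, g, i}, {f, g, h, j}, {f, g, h, i, j}; each meets A ∖ {f}, so x IS a limit point.
  x = g: open {g} ∋ x has {g} ∩ (A ∖ {g}) = ∅, so x is NOT a limit point.
  x = h: opens ∋ x are {g, h, j}, {f, g, h, j}, {g, h, i, j}, {f, g, h, i, j}; each meets A ∖ {h}, so x IS a limit point.
  x = i: opens ∋ x are {g, i}, {f, g, i}, {g, h, i, j}, {f, g, h, i, j}; each meets A ∖ {i}, so x IS a limit point.
  x = j: opens ∋ x are {g, h, j}, {f, g, h, j}, {g, h, i, j}, {f, g, h, i, j}; each meets A ∖ {j}, so x IS a limit point.
Collecting: A' = {f, h, i, j}.


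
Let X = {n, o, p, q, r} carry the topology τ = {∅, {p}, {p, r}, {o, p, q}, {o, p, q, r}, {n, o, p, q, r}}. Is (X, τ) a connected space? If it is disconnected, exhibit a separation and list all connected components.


(X, τ) is connected.

Find clopen sets (U ∈ τ with X ∖ U ∈ τ):
  U = ∅, X ∖ U = {n, o, p, q, r} — both open, so U is clopen.
  U = {n, o, p, q, r}, X ∖ U = ∅ — both open, so U is clopen.
Only trivial clopens (∅ and X) exist, so (X, τ) is connected.
Compute connected components by grouping points that agree on all clopens:
  component: {n, o, p, q, r}


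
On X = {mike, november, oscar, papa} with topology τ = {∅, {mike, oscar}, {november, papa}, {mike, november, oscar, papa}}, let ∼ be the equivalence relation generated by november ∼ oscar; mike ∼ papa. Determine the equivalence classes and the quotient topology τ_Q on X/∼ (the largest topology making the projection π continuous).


X/∼ = {[mike=papa], [november=oscar]}; |τ_Q| = 2.

Equivalence classes: [mike=papa], [november=oscar].
Quotient map π: X → X/∼ sends mike ↦ [mike=papa], november ↦ [november=oscar], oscar ↦ [november=oscar], papa ↦ [mike=papa].
For each subset V ⊆ X/∼, compute π^{-1}(V) ⊆ X and check whether π^{-1}(V) ∈ τ. V is open in τ_Q iff π^{-1}(V) ∈ τ.
  V = {}: π^{-1}(V) = ∅ ∈ τ ✓.
  V = {[mike=papa]}: π^{-1}(V) = {mike, papa} ∉ τ ✗.
  V = {[november=oscar]}: π^{-1}(V) = {november, oscar} ∉ τ ✗.
  V = {[mike=papa], [november=oscar]}: π^{-1}(V) = {mike, november, oscar, papa} ∈ τ ✓.
Open sets in the quotient: τ_Q = {{}, {[mike=papa], [november=oscar]}} (2 elements).


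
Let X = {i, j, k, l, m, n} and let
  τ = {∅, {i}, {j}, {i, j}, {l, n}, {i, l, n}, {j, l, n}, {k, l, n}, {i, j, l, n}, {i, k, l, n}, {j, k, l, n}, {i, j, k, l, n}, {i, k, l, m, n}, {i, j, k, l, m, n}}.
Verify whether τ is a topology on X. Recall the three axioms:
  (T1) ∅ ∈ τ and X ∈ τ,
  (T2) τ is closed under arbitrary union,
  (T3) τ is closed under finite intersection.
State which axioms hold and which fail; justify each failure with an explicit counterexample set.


τ IS a topology on X.

Axiom (T1): ∅ ∈ τ? Yes; X ∈ τ? Yes.
Axiom (T2/T3): check pairwise unions and intersections of members of τ.
All pairwise intersections and unions checked — each lies in τ. Therefore τ satisfies (T1), (T2), (T3): it IS a topology on X.


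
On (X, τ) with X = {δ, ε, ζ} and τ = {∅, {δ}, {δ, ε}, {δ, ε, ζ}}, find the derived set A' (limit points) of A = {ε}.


A' = {ζ}

For each x ∈ X, list the open sets U ∈ τ with x ∈ U, then check whether U ∩ (A ∖ {x}) ≠ ∅ for every such U.
  x = δ: open {δ} ∋ x has {δ} ∩ (A ∖ {δ}) = ∅, so x is NOT a limit point.
  x = ε: open {δ, ε} ∋ x has {δ, ε} ∩ (A ∖ {ε}) = ∅, so x is NOT a limit point.
  x = ζ: opens ∋ x are {δ, ε, ζ}; each meets A ∖ {ζ}, so x IS a limit point.
Collecting: A' = {ζ}.


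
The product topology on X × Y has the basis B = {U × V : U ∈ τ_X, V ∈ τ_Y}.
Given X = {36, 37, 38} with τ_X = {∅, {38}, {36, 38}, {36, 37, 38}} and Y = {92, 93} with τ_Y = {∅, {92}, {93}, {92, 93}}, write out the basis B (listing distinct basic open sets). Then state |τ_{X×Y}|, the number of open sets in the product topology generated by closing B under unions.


Basis B = {∅ × ∅, {38} × {92}, {38} × {93}, {36, 38} × {92}, {36, 38} × {93}, {38} × {92, 93}, {36, 37, 38} × {92}, {36, 37, 38} × {93}, {36, 38} × {92, 93}, {36, 37, 38} × {92, 93}}; |τ_{X×Y}| = 16.

Enumerate products U × V with U ∈ τ_X, V ∈ τ_Y (deduplicated):
  ∅ × ∅ = {} (∅)
  {38} × {92} = {(38,92)}
  {38} × {93} = {(38,93)}
  {36, 38} × {92} = {(36,92), (38,92)}
  {36, 38} × {93} = {(36,93), (38,93)}
  {38} × {92, 93} = {(38,92), (38,93)}
  {36, 37, 38} × {92} = {(36,92), (37,92), (38,92)}
  {36, 37, 38} × {93} = {(36,93), (37,93), (38,93)}
  {36, 38} × {92, 93} = {(36,92), (36,93), (38,92), (38,93)}
  {36, 37, 38} × {92, 93} = {(36,92), (36,93), (37,92), (37,93), (38,92), (38,93)}
These 10 distinct sets form the basis B.
Close under arbitrary unions to get τ_{X×Y}; counting gives |τ_{X×Y}| = 16.


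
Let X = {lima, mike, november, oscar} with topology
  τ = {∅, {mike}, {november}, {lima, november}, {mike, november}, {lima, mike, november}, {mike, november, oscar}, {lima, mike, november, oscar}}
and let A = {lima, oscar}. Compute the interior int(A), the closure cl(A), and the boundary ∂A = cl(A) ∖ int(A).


int(A) = ∅, cl(A) = {lima, oscar}, ∂A = {lima, oscar}.

Closed sets in (X, τ) are complements of opens:
  closed(X, τ) = {∅, {lima}, {oscar}, {lima, oscar}, {mike, oscar}, {lima, mike, oscar}, {lima, november, oscar}, {lima, mike, november, oscar}}.
int(A) = ⋃ {U ∈ τ : U ⊆ A}. Opens contained in A: ∅.
Taking the union of these: int(A) = ∅.
cl(A) = ⋂ {C closed : A ⊆ C}. Closed sets containing A: {lima, oscar}, {lima, mike, oscar}, {lima, november, oscar}, {lima, mike, november, oscar}.
Intersecting these: cl(A) = {lima, oscar}.
∂A = cl(A) ∖ int(A) = {lima, oscar} ∖ ∅ = {lima, oscar}.


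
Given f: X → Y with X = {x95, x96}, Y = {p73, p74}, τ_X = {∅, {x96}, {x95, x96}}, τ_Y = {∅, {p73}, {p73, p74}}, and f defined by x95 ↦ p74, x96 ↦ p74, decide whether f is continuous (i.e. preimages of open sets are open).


f IS continuous.

Compute f^{-1}(U) for each U ∈ τ_Y:
  U = ∅: f^{-1}(U) = ∅ ∈ τ_X ✓.
  U = {p73}: f^{-1}(U) = ∅ ∈ τ_X ✓.
  U = {p73, p74}: f^{-1}(U) = {x95, x96} ∈ τ_X ✓.
Every preimage lies in τ_X, so f IS continuous.
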